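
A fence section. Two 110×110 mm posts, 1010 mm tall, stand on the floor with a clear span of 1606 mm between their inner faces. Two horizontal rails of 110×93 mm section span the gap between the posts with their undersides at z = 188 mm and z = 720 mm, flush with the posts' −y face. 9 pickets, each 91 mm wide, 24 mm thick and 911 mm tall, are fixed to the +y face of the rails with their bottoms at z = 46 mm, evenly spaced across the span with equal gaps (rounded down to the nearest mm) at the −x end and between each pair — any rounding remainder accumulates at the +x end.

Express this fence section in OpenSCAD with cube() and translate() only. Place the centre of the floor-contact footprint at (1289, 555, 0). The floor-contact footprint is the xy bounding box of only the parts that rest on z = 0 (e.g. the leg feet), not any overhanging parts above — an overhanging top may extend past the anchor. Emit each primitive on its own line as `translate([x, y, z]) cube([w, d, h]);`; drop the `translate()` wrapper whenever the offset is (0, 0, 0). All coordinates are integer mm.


translate([376, 500, 0]) cube([110, 110, 1010]);
translate([2092, 500, 0]) cube([110, 110, 1010]);
translate([486, 500, 188]) cube([1606, 110, 93]);
translate([486, 500, 720]) cube([1606, 110, 93]);
translate([564, 610, 46]) cube([91, 24, 911]);
translate([733, 610, 46]) cube([91, 24, 911]);
translate([902, 610, 46]) cube([91, 24, 911]);
translate([1071, 610, 46]) cube([91, 24, 911]);
translate([1240, 610, 46]) cube([91, 24, 911]);
translate([1409, 610, 46]) cube([91, 24, 911]);
translate([1578, 610, 46]) cube([91, 24, 911]);
translate([1747, 610, 46]) cube([91, 24, 911]);
translate([1916, 610, 46]) cube([91, 24, 911]);


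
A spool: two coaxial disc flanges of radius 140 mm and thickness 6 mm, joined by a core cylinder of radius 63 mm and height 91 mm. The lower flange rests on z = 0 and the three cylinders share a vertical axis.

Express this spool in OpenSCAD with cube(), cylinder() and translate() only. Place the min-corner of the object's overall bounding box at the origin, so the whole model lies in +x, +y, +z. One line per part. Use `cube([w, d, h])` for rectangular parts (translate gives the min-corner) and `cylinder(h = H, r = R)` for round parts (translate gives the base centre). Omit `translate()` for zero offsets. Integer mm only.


translate([140, 140, 0]) cylinder(h = 6, r = 140);
translate([140, 140, 6]) cylinder(h = 91, r = 63);
translate([140, 140, 97]) cylinder(h = 6, r = 140);


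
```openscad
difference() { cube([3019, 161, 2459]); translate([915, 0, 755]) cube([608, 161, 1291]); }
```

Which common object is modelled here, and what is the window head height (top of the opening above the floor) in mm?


A wall with a window opening. The window head height is 2046 mm.

A wall with a rectangular opening subtracted — a window. Sill at z = 755, opening 1291 mm tall, so the head is at 755 + 1291 = 2046 mm.


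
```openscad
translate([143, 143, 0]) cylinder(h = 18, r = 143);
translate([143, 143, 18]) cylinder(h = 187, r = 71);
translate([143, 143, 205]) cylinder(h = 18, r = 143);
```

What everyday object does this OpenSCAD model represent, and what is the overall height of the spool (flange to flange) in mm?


A spool. The overall height is 223 mm.

Three coaxial cylinders, large–small–large — a spool. Two 18 mm flanges and a 187 mm core give 18 + 187 + 18 = 223 mm.


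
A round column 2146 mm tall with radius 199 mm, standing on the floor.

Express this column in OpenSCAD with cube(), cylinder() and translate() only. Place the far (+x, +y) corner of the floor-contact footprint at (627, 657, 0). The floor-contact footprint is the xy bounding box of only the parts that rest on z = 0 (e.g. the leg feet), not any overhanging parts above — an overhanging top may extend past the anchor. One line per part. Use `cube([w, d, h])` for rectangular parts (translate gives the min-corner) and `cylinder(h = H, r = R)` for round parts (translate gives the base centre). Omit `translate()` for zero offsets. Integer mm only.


translate([428, 458, 0]) cylinder(h = 2146, r = 199);


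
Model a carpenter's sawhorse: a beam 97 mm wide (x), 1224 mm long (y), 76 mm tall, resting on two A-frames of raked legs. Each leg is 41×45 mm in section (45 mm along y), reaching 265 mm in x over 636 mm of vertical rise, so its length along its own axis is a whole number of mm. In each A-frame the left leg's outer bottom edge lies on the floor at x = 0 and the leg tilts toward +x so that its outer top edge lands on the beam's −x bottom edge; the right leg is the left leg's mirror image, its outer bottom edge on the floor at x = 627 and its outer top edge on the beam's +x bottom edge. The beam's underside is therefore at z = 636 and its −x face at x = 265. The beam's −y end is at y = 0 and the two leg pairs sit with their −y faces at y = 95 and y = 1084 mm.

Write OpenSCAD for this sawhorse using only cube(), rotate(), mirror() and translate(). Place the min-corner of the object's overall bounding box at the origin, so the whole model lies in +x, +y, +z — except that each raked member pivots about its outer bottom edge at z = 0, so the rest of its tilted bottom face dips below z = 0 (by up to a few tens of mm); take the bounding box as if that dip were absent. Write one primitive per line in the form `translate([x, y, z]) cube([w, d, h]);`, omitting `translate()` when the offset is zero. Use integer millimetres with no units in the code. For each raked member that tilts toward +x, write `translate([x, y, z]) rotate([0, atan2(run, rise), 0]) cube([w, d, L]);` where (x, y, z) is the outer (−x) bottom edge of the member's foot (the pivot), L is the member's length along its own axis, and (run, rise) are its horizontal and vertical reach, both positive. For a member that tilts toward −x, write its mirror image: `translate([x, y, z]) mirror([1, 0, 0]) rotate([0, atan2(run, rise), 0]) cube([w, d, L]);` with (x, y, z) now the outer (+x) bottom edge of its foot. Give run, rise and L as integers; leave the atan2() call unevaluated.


translate([265, 0, 636]) cube([97, 1224, 76]);
translate([0, 95, 0]) rotate([0, atan2(265, 636), 0]) cube([41, 45, 689]);
translate([627, 95, 0]) mirror([1, 0, 0]) rotate([0, atan2(265, 636), 0]) cube([41, 45, 689]);
translate([0, 1084, 0]) rotate([0, atan2(265, 636), 0]) cube([41, 45, 689]);
translate([627, 1084, 0]) mirror([1, 0, 0]) rotate([0, atan2(265, 636), 0]) cube([41, 45, 689]);


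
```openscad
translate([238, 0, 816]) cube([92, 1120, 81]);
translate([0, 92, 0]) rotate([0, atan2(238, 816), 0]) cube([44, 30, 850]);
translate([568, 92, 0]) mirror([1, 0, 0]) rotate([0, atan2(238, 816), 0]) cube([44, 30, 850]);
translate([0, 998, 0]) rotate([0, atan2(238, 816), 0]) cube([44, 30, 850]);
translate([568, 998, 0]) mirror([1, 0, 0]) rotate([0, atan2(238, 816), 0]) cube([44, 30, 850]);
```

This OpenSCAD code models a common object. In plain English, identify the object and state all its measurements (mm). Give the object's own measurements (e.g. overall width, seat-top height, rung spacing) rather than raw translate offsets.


A sawhorse. A 92×1120×81 mm beam (x, y, z) sits on two A-frame leg pairs. Each pair is two raked legs of 44×30 mm section (30 mm along y) splaying symmetrically in x. Each leg rises 816 mm vertically over 238 mm of horizontal reach and is 850 mm long along its own axis. Every leg's outer bottom edge rests on the floor and its outer top edge meets a bottom edge of the beam — the left legs (tilting toward +x) meet the beam's −x bottom edge, the right legs (their mirror images, tilting toward −x) meet its +x bottom edge — so the leg tops tuck under the beam, the beam's underside is 816 mm above the floor, and the feet are 568 mm apart outside-to-outside with the beam centred between them. The two leg pairs are set in 92 mm from either end of the beam.


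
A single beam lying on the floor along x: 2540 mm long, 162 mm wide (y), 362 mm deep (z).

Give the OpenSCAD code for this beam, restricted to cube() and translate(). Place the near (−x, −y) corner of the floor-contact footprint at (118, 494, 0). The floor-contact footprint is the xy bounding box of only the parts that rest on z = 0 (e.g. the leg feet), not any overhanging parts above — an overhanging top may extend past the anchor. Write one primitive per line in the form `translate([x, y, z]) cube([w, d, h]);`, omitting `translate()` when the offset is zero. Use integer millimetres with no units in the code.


translate([118, 494, 0]) cube([2540, 162, 362]);


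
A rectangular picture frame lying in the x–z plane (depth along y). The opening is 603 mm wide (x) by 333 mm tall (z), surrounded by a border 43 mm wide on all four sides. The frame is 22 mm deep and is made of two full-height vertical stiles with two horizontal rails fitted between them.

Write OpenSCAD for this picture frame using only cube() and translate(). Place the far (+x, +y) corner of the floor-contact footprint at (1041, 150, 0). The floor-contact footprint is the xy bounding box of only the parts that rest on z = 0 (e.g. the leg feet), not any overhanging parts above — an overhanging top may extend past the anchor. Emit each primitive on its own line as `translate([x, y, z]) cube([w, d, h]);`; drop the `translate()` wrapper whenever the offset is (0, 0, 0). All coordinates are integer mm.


translate([352, 128, 0]) cube([43, 22, 419]);
translate([998, 128, 0]) cube([43, 22, 419]);
translate([395, 128, 0]) cube([603, 22, 43]);
translate([395, 128, 376]) cube([603, 22, 43]);


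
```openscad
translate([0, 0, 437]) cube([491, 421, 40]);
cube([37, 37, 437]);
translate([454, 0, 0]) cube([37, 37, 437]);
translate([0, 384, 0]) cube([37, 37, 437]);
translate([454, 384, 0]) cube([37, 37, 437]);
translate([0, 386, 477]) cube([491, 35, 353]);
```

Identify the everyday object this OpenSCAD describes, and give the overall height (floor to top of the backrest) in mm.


A chair. The overall height is 830 mm.

A slab on four corner posts with a tall panel at the back — a chair. The seat slab sits at z = 437 with thickness 40, and the 353 mm backrest starts at the seat top, so the overall height is 437 + 40 + 353 = 830 mm.


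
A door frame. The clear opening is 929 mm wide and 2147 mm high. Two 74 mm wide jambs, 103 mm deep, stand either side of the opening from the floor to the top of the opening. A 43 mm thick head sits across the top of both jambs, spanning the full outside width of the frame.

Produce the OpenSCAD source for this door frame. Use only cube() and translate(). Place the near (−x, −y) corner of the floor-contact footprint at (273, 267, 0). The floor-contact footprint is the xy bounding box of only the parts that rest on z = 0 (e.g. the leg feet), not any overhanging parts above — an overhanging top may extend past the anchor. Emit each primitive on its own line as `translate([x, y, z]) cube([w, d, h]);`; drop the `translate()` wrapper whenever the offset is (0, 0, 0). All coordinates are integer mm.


translate([273, 267, 0]) cube([74, 103, 2147]);
translate([1276, 267, 0]) cube([74, 103, 2147]);
translate([273, 267, 2147]) cube([1077, 103, 43]);


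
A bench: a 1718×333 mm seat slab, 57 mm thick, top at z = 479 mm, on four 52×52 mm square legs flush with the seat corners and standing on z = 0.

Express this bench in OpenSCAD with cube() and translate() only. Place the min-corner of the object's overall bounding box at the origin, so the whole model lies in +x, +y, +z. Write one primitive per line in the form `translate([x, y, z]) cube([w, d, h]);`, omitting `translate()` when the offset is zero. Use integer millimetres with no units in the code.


translate([0, 0, 422]) cube([1718, 333, 57]);
cube([52, 52, 422]);
translate([0, 281, 0]) cube([52, 52, 422]);
translate([1666, 0, 0]) cube([52, 52, 422]);
translate([1666, 281, 0]) cube([52, 52, 422]);


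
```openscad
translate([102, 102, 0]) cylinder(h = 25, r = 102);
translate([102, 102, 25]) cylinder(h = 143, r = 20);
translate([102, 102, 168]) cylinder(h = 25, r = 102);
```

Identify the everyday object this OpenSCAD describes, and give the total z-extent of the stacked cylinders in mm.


A spool. The overall height is 193 mm.

Three coaxial cylinders, large–small–large — a spool. Two 25 mm flanges and a 143 mm core give 25 + 143 + 25 = 193 mm.


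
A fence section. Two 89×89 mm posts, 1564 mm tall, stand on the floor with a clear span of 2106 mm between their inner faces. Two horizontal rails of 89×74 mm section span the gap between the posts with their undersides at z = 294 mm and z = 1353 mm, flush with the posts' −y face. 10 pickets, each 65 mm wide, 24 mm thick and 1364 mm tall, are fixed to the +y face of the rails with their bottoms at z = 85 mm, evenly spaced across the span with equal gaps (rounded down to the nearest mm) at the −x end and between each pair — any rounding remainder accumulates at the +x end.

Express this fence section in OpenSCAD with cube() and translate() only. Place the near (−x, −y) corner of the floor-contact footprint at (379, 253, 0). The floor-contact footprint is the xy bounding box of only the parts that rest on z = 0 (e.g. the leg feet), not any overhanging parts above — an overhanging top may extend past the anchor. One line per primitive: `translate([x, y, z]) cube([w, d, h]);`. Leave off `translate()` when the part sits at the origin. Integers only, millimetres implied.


translate([379, 253, 0]) cube([89, 89, 1564]);
translate([2574, 253, 0]) cube([89, 89, 1564]);
translate([468, 253, 294]) cube([2106, 89, 74]);
translate([468, 253, 1353]) cube([2106, 89, 74]);
translate([600, 342, 85]) cube([65, 24, 1364]);
translate([797, 342, 85]) cube([65, 24, 1364]);
translate([994, 342, 85]) cube([65, 24, 1364]);
translate([1191, 342, 85]) cube([65, 24, 1364]);
translate([1388, 342, 85]) cube([65, 24, 1364]);
translate([1585, 342, 85]) cube([65, 24, 1364]);
translate([1782, 342, 85]) cube([65, 24, 1364]);
translate([1979, 342, 85]) cube([65, 24, 1364]);
translate([2176, 342, 85]) cube([65, 24, 1364]);
translate([2373, 342, 85]) cube([65, 24, 1364]);


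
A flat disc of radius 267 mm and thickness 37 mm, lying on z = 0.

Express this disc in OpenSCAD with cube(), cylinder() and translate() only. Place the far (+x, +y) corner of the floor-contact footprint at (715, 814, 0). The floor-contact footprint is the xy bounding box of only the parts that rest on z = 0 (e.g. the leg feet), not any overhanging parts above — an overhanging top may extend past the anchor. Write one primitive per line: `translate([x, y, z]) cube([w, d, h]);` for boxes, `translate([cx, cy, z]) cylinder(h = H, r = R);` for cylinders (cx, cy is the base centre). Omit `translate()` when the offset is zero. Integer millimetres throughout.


translate([448, 547, 0]) cylinder(h = 37, r = 267);


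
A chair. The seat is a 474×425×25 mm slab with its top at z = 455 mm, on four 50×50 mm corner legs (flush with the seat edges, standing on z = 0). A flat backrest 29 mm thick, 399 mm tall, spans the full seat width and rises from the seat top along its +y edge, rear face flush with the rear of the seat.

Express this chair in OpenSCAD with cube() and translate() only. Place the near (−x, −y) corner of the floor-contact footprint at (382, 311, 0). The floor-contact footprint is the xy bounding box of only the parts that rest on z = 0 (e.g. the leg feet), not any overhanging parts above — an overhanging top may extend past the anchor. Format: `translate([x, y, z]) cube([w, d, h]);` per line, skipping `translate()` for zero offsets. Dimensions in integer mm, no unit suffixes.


// leg_h = 455 - 25 = 430
translate([382, 311, 430]) cube([474, 425, 25]);
translate([382, 311, 0]) cube([50, 50, 430]);
translate([806, 311, 0]) cube([50, 50, 430]);
translate([382, 686, 0]) cube([50, 50, 430]);
translate([806, 686, 0]) cube([50, 50, 430]);
translate([382, 707, 455]) cube([474, 29, 399]);


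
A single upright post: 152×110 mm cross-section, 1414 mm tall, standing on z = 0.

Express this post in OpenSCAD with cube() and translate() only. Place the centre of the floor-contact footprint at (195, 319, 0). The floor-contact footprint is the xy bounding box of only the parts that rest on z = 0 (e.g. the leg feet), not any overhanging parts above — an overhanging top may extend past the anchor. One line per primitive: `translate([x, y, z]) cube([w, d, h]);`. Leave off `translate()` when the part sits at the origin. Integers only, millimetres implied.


translate([119, 264, 0]) cube([152, 110, 1414]);


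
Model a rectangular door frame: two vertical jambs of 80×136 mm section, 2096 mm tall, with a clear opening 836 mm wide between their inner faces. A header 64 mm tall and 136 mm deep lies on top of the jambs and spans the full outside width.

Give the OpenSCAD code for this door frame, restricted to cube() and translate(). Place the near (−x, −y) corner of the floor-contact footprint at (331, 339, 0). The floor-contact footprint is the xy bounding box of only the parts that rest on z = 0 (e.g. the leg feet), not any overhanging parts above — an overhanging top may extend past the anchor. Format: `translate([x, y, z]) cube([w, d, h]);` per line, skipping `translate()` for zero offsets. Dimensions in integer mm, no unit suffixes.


translate([331, 339, 0]) cube([80, 136, 2096]);
translate([1247, 339, 0]) cube([80, 136, 2096]);
translate([331, 339, 2096]) cube([996, 136, 64]);


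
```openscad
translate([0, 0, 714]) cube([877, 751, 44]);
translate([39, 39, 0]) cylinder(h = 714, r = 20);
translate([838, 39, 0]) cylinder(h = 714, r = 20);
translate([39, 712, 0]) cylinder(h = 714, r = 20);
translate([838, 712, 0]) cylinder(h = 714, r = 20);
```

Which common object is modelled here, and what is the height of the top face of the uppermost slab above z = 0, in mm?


A table. The table height is 758 mm.

A 877×751×44 slab sits at z = 714 on four Ø40 mm round legs — a table. The top surface is at 714 + 44 = 758 mm.


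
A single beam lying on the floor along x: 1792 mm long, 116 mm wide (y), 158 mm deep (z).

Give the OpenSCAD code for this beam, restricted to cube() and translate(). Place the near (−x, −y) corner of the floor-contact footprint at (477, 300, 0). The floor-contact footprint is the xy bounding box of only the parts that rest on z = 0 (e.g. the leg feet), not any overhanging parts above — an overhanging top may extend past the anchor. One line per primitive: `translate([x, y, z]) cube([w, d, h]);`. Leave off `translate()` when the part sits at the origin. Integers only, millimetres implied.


translate([477, 300, 0]) cube([1792, 116, 158]);


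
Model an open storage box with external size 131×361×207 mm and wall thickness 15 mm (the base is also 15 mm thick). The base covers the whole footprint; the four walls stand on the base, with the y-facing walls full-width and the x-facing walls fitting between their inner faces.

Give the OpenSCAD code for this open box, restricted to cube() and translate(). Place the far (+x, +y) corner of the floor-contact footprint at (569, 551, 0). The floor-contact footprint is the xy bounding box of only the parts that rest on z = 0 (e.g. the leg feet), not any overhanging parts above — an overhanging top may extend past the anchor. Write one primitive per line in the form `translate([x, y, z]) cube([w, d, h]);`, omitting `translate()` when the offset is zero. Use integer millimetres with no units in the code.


translate([438, 190, 0]) cube([131, 361, 15]);
translate([438, 190, 15]) cube([131, 15, 192]);
translate([438, 536, 15]) cube([131, 15, 192]);
translate([438, 205, 15]) cube([15, 331, 192]);
translate([554, 205, 15]) cube([15, 331, 192]);


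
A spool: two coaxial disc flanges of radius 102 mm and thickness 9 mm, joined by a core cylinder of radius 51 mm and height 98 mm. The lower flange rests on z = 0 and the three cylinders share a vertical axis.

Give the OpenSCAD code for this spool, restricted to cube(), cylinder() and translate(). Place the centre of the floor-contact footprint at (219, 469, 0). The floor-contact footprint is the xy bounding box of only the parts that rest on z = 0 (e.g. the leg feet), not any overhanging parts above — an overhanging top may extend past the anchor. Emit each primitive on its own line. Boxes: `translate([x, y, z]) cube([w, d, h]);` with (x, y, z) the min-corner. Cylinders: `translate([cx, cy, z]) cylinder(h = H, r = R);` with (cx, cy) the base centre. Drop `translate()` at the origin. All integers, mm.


translate([219, 469, 0]) cylinder(h = 9, r = 102);
translate([219, 469, 9]) cylinder(h = 98, r = 51);
translate([219, 469, 107]) cylinder(h = 9, r = 102);


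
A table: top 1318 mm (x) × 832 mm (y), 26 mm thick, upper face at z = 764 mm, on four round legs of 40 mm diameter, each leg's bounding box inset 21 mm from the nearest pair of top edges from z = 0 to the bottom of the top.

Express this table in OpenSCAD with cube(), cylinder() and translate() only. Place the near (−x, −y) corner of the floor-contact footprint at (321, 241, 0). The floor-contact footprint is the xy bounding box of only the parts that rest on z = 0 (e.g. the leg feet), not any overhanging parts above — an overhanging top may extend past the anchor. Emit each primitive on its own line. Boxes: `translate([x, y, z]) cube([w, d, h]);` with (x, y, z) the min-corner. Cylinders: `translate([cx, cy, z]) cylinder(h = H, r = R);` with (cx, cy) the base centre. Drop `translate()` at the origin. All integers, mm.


// leg_h = 764 - 26 = 738
translate([300, 220, 738]) cube([1318, 832, 26]);
translate([341, 261, 0]) cylinder(h = 738, r = 20);
translate([1577, 261, 0]) cylinder(h = 738, r = 20);
translate([341, 1011, 0]) cylinder(h = 738, r = 20);
translate([1577, 1011, 0]) cylinder(h = 738, r = 20);


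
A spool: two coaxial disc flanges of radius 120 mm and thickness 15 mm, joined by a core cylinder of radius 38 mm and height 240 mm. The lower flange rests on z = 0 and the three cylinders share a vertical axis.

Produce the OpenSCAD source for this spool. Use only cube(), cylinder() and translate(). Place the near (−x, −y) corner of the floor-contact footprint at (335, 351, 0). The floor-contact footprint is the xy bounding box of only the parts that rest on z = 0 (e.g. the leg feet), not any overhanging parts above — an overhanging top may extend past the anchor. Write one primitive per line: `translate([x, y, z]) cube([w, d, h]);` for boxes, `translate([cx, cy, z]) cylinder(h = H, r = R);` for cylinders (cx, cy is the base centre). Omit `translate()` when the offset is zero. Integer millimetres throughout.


translate([455, 471, 0]) cylinder(h = 15, r = 120);
translate([455, 471, 15]) cylinder(h = 240, r = 38);
translate([455, 471, 255]) cylinder(h = 15, r = 120);


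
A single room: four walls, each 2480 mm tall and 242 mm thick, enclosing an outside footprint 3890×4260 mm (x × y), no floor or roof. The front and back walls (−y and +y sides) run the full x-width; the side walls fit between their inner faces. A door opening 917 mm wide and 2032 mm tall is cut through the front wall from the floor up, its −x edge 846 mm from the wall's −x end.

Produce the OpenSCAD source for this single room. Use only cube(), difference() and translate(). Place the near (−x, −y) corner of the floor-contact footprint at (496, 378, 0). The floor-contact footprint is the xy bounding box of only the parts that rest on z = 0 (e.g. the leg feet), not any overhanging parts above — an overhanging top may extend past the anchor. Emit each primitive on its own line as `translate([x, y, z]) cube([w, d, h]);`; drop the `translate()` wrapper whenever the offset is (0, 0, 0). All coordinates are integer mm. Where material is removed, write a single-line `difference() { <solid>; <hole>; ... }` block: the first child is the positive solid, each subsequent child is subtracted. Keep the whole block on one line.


difference() { translate([496, 378, 0]) cube([3890, 242, 2480]); translate([1342, 378, 0]) cube([917, 242, 2032]); }
translate([496, 4396, 0]) cube([3890, 242, 2480]);
translate([496, 620, 0]) cube([242, 3776, 2480]);
translate([4144, 620, 0]) cube([242, 3776, 2480]);


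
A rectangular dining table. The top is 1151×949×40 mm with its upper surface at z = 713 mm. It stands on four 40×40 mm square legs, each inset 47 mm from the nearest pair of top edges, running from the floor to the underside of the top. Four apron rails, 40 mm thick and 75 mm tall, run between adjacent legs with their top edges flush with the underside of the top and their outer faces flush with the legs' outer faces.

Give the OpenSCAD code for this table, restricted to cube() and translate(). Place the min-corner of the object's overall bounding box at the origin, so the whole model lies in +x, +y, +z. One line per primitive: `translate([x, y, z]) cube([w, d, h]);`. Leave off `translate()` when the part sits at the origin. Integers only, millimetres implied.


// leg_h = 713 - 40 = 673
// apron z = 673 - 75 = 598
translate([0, 0, 673]) cube([1151, 949, 40]);
translate([47, 47, 0]) cube([40, 40, 673]);
translate([1064, 47, 0]) cube([40, 40, 673]);
translate([47, 862, 0]) cube([40, 40, 673]);
translate([1064, 862, 0]) cube([40, 40, 673]);
translate([87, 47, 598]) cube([977, 40, 75]);
translate([87, 862, 598]) cube([977, 40, 75]);
translate([47, 87, 598]) cube([40, 775, 75]);
translate([1064, 87, 598]) cube([40, 775, 75]);


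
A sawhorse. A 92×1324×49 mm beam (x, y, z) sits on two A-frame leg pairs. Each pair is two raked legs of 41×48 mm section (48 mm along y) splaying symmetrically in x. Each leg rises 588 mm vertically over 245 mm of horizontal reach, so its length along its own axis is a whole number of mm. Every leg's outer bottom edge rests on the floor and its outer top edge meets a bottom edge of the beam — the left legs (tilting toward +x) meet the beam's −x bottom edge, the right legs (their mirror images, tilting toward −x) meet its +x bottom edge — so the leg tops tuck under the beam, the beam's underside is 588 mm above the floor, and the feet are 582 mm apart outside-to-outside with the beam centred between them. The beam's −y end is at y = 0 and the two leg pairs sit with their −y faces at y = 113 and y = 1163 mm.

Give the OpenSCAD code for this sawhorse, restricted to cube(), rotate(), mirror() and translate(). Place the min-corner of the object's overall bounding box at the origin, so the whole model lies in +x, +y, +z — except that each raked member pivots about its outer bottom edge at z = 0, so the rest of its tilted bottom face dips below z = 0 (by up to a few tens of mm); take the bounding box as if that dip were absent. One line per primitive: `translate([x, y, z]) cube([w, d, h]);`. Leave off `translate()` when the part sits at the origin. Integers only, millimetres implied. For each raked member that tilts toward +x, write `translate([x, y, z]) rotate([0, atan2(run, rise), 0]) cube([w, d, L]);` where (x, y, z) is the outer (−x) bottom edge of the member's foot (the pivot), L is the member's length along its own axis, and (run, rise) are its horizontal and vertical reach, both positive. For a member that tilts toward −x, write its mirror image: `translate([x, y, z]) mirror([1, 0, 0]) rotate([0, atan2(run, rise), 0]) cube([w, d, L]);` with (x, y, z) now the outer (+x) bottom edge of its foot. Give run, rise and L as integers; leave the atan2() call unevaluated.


translate([245, 0, 588]) cube([92, 1324, 49]);
translate([0, 113, 0]) rotate([0, atan2(245, 588), 0]) cube([41, 48, 637]);
translate([582, 113, 0]) mirror([1, 0, 0]) rotate([0, atan2(245, 588), 0]) cube([41, 48, 637]);
translate([0, 1163, 0]) rotate([0, atan2(245, 588), 0]) cube([41, 48, 637]);
translate([582, 1163, 0]) mirror([1, 0, 0]) rotate([0, atan2(245, 588), 0]) cube([41, 48, 637]);


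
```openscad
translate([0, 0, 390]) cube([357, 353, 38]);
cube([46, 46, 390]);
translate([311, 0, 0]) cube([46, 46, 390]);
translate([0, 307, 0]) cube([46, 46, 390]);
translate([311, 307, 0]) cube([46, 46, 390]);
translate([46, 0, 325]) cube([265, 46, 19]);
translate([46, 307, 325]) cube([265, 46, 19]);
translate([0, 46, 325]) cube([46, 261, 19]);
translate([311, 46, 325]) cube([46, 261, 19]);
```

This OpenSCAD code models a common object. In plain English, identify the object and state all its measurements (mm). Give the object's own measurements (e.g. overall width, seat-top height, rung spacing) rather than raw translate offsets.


A simple wooden stool: a rectangular seat 357 mm (x) by 353 mm (y), 38 mm thick, top face at z = 428 mm, on four square legs, each 46×46 mm in cross-section. The legs rest on z = 0, each flush with a corner of the seat. Four stretchers, 46 mm wide and 19 mm tall, connect adjacent legs with their undersides at z = 325 mm, each running between the inner faces of the legs it joins and aligned with the legs' outer faces on the other axis.


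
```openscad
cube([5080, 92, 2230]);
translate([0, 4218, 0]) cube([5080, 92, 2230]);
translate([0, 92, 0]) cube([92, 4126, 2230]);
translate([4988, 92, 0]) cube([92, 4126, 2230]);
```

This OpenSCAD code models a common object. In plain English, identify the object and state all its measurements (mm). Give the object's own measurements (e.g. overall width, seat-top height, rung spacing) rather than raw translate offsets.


The wall frame of a small rectangular building: four walls, each 2230 mm tall and 92 mm thick, enclosing a footprint 5080 mm (x) by 4310 mm (y) outside-to-outside, with no floor or roof. The front and back walls (the −y and +y sides) span the full width; the two side walls fit between them.


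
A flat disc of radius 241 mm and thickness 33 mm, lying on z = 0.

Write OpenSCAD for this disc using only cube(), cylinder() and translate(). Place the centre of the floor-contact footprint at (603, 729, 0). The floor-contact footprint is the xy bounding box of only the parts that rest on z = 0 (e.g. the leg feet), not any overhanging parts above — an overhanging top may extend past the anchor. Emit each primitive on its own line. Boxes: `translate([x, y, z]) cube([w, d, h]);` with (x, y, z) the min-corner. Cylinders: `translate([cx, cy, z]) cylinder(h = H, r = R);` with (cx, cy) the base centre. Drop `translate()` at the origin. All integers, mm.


translate([603, 729, 0]) cylinder(h = 33, r = 241);


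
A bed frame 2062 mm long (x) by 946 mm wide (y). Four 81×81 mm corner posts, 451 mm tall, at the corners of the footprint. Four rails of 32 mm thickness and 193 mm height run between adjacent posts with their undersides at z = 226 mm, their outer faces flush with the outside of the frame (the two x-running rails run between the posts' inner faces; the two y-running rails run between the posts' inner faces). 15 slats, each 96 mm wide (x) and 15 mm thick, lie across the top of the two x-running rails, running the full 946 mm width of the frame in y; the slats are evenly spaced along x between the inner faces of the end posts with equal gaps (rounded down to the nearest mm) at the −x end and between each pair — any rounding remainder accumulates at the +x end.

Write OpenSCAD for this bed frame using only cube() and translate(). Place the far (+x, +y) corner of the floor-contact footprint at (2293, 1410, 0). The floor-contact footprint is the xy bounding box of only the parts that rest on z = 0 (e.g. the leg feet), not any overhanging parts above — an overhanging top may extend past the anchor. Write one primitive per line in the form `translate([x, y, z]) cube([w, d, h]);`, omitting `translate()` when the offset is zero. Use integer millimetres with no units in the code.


translate([231, 464, 0]) cube([81, 81, 451]);
translate([231, 1329, 0]) cube([81, 81, 451]);
translate([2212, 464, 0]) cube([81, 81, 451]);
translate([2212, 1329, 0]) cube([81, 81, 451]);
translate([312, 464, 226]) cube([1900, 32, 193]);
translate([312, 1378, 226]) cube([1900, 32, 193]);
translate([231, 545, 226]) cube([32, 784, 193]);
translate([2261, 545, 226]) cube([32, 784, 193]);
translate([340, 464, 419]) cube([96, 946, 15]);
translate([464, 464, 419]) cube([96, 946, 15]);
translate([588, 464, 419]) cube([96, 946, 15]);
translate([712, 464, 419]) cube([96, 946, 15]);
translate([836, 464, 419]) cube([96, 946, 15]);
translate([960, 464, 419]) cube([96, 946, 15]);
translate([1084, 464, 419]) cube([96, 946, 15]);
translate([1208, 464, 419]) cube([96, 946, 15]);
translate([1332, 464, 419]) cube([96, 946, 15]);
translate([1456, 464, 419]) cube([96, 946, 15]);
translate([1580, 464, 419]) cube([96, 946, 15]);
translate([1704, 464, 419]) cube([96, 946, 15]);
translate([1828, 464, 419]) cube([96, 946, 15]);
translate([1952, 464, 419]) cube([96, 946, 15]);
translate([2076, 464, 419]) cube([96, 946, 15]);


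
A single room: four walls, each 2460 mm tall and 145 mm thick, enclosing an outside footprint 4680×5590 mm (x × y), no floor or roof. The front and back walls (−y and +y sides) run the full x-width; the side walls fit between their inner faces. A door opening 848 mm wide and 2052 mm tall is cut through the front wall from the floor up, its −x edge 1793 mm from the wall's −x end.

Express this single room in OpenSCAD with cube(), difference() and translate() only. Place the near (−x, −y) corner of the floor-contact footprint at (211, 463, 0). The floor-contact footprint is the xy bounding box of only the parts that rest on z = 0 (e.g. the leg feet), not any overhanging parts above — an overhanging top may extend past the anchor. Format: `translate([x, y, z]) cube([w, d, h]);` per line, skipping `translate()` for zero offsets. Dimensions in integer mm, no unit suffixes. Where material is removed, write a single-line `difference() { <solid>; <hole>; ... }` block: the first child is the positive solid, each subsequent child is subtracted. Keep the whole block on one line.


difference() { translate([211, 463, 0]) cube([4680, 145, 2460]); translate([2004, 463, 0]) cube([848, 145, 2052]); }
translate([211, 5908, 0]) cube([4680, 145, 2460]);
translate([211, 608, 0]) cube([145, 5300, 2460]);
translate([4746, 608, 0]) cube([145, 5300, 2460]);


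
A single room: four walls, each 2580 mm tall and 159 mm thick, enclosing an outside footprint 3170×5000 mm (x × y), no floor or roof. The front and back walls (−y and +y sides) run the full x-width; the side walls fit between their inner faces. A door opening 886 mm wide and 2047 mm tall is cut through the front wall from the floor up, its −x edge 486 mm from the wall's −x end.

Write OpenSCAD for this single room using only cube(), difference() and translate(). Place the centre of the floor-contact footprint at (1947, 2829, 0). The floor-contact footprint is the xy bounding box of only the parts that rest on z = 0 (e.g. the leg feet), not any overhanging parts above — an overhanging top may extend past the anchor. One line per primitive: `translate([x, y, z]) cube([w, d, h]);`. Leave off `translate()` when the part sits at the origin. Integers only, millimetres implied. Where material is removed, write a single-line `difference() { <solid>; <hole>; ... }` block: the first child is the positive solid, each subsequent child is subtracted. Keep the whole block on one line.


difference() { translate([362, 329, 0]) cube([3170, 159, 2580]); translate([848, 329, 0]) cube([886, 159, 2047]); }
translate([362, 5170, 0]) cube([3170, 159, 2580]);
translate([362, 488, 0]) cube([159, 4682, 2580]);
translate([3373, 488, 0]) cube([159, 4682, 2580]);


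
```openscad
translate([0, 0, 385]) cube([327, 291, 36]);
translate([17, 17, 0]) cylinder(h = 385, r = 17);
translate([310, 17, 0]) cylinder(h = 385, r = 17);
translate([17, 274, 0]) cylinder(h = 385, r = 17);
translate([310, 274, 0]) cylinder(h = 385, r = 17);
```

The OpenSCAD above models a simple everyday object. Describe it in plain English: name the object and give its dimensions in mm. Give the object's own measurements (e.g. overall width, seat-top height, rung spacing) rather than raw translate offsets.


A simple wooden stool: a rectangular seat 327 mm (x) by 291 mm (y), 36 mm thick, top face at z = 421 mm, on four round legs, each 34 mm in diameter. The legs rest on z = 0, each leg's axis is inset half a diameter from the nearest pair of seat edges (so the leg's bounding box is flush with the corner).


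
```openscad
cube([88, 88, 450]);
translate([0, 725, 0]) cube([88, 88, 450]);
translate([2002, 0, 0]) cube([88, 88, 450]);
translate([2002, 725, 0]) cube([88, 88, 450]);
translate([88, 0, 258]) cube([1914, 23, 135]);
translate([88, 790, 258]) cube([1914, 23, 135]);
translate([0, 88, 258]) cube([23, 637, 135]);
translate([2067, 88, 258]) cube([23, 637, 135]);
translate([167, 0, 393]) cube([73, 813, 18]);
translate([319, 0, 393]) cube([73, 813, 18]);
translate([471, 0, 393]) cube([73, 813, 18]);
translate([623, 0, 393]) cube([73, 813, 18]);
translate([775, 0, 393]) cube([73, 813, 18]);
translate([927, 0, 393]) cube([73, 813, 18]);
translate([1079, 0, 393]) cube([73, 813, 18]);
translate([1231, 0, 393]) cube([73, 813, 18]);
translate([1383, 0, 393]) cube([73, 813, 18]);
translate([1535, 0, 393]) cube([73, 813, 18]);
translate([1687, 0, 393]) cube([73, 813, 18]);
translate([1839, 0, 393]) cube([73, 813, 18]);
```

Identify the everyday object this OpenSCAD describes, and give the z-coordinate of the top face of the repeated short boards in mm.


A bed frame. The slat-top height is 411 mm.

Four posts, four rails, and a row of slats — a bed frame. Slats sit on the rails at z = 258 + 135 = 393; with slat thickness 18, the top is 411 mm.


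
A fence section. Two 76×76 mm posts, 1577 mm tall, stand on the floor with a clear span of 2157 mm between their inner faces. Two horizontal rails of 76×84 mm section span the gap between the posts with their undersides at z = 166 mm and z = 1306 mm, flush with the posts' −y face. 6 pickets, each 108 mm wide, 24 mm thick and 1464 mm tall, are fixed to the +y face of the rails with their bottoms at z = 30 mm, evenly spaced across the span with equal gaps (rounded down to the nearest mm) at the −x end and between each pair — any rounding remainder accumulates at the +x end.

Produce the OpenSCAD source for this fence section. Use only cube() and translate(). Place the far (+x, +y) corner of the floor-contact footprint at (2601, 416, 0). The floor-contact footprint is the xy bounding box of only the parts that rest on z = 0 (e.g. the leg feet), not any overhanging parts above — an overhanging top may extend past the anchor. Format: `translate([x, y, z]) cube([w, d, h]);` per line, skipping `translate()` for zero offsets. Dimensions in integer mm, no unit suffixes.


translate([292, 340, 0]) cube([76, 76, 1577]);
translate([2525, 340, 0]) cube([76, 76, 1577]);
translate([368, 340, 166]) cube([2157, 76, 84]);
translate([368, 340, 1306]) cube([2157, 76, 84]);
translate([583, 416, 30]) cube([108, 24, 1464]);
translate([906, 416, 30]) cube([108, 24, 1464]);
translate([1229, 416, 30]) cube([108, 24, 1464]);
translate([1552, 416, 30]) cube([108, 24, 1464]);
translate([1875, 416, 30]) cube([108, 24, 1464]);
translate([2198, 416, 30]) cube([108, 24, 1464]);


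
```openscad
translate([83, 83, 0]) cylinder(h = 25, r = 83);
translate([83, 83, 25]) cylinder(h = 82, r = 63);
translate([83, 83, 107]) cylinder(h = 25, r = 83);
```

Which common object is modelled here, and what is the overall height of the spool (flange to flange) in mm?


A spool. The overall height is 132 mm.

Three coaxial cylinders, large–small–large — a spool. Two 25 mm flanges and a 82 mm core give 25 + 82 + 25 = 132 mm.


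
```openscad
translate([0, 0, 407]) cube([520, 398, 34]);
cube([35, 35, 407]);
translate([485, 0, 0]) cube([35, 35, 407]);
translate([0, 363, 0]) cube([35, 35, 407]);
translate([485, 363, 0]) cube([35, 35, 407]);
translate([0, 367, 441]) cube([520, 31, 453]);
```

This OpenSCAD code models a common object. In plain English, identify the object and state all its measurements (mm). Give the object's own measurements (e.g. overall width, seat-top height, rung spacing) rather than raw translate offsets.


A chair. The seat is a 520×398×34 mm slab with its top at z = 441 mm, on four 35×35 mm corner legs (flush with the seat edges, standing on z = 0). A flat backrest 31 mm thick, 453 mm tall, spans the full seat width and rises from the seat top along its +y edge, rear face flush with the rear of the seat.
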